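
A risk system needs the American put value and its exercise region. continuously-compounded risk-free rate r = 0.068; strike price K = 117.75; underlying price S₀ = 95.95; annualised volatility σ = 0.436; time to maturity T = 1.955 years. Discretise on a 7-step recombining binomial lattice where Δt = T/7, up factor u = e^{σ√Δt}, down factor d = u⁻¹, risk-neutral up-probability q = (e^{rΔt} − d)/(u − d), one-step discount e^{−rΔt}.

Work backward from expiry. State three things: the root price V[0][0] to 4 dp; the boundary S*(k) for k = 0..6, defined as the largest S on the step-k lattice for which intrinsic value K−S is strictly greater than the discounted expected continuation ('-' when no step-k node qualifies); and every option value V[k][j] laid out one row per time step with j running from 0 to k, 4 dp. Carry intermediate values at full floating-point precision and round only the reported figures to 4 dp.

Δt=0.27929  u=1.25912  d=0.79420  q=0.48389  discount=0.98119
step 7 (expiry): payoffs max(K−S,0) = 98.6264 87.4317 69.6837 41.5461 0.0000 0.0000 0.0000 0.0000
step 6: (k=6,j=0): S=24.0789, (K−S)⁺=93.6711, hold=91.4559 ⇒ V=93.6711 exercise | (k=6,j=1): S=38.1745, (K−S)⁺=79.5755, hold=77.3604 ⇒ V=79.5755 exercise | (k=6,j=2): S=60.5214, (K−S)⁺=57.2286, hold=55.0135 ⇒ V=57.2286 exercise | (k=6,j=3): S=95.9500, (K−S)⁺=21.8000, hold=21.0390 ⇒ V=21.8000 exercise | (k=6,j=4): S=152.1181, (K−S)⁺=0.0000, hold=0.0000 ⇒ V=0.0000 continue | (k=6,j=5): S=241.1665, (K−S)⁺=0.0000, hold=0.0000 ⇒ V=0.0000 continue | (k=6,j=6): S=382.3428, (K−S)⁺=0.0000, hold=0.0000 ⇒ V=0.0000 continue  boundary S*=95.9500
step 5: (k=5,j=0): S=30.3183, (K−S)⁺=87.4317, hold=85.2165 ⇒ V=87.4317 exercise | (k=5,j=1): S=48.0663, (K−S)⁺=69.6837, hold=67.4685 ⇒ V=69.6837 exercise | (k=5,j=2): S=76.2039, (K−S)⁺=41.5461, hold=39.3310 ⇒ V=41.5461 exercise | (k=5,j=3): S=120.8128, (K−S)⁺=0.0000, hold=11.0396 ⇒ V=11.0396 continue | (k=5,j=4): S=191.5353, (K−S)⁺=0.0000, hold=0.0000 ⇒ V=0.0000 continue | (k=5,j=5): S=303.6581, (K−S)⁺=0.0000, hold=0.0000 ⇒ V=0.0000 continue  boundary S*=76.2039
step 4: (k=4,j=0): S=38.1745, (K−S)⁺=79.5755, hold=77.3604 ⇒ V=79.5755 exercise | (k=4,j=1): S=60.5214, (K−S)⁺=57.2286, hold=55.0135 ⇒ V=57.2286 exercise | (k=4,j=2): S=95.9500, (K−S)⁺=21.8000, hold=26.2805 ⇒ V=26.2805 continue | (k=4,j=3): S=152.1181, (K−S)⁺=0.0000, hold=5.5905 ⇒ V=5.5905 continue | (k=4,j=4): S=241.1665, (K−S)⁺=0.0000, hold=0.0000 ⇒ V=0.0000 continue  boundary S*=60.5214
step 3: (k=3,j=0): S=48.0663, (K−S)⁺=69.6837, hold=67.4685 ⇒ V=69.6837 exercise | (k=3,j=1): S=76.2039, (K−S)⁺=41.5461, hold=41.4583 ⇒ V=41.5461 exercise | (k=3,j=2): S=120.8128, (K−S)⁺=0.0000, hold=15.9627 ⇒ V=15.9627 continue | (k=3,j=3): S=191.5353, (K−S)⁺=0.0000, hold=2.8310 ⇒ V=2.8310 continue  boundary S*=76.2039
step 2: (k=2,j=0): S=60.5214, (K−S)⁺=57.2286, hold=55.0135 ⇒ V=57.2286 exercise | (k=2,j=1): S=95.9500, (K−S)⁺=21.8000, hold=28.6179 ⇒ V=28.6179 continue | (k=2,j=2): S=152.1181, (K−S)⁺=0.0000, hold=9.4277 ⇒ V=9.4277 continue  boundary S*=60.5214
step 1: (k=1,j=0): S=76.2039, (K−S)⁺=41.5461, hold=42.5681 ⇒ V=42.5681 continue | (k=1,j=1): S=120.8128, (K−S)⁺=0.0000, hold=18.9683 ⇒ V=18.9683 continue  boundary S*=-
step 0: (k=0,j=0): S=95.9500, (K−S)⁺=21.8000, hold=30.5624 ⇒ V=30.5624 continue  boundary S*=-

price = 30.5624
boundary = - - 60.5214 76.2039 60.5214 76.2039 95.9500
tree:
30.5624
42.5681 18.9683
57.2286 28.6179 9.4277
69.6837 41.5461 15.9627 2.8310
79.5755 57.2286 26.2805 5.5905 0.0000
87.4317 69.6837 41.5461 11.0396 0.0000 0.0000
93.6711 79.5755 57.2286 21.8000 0.0000 0.0000 0.0000
98.6264 87.4317 69.6837 41.5461 0.0000 0.0000 0.0000 0.0000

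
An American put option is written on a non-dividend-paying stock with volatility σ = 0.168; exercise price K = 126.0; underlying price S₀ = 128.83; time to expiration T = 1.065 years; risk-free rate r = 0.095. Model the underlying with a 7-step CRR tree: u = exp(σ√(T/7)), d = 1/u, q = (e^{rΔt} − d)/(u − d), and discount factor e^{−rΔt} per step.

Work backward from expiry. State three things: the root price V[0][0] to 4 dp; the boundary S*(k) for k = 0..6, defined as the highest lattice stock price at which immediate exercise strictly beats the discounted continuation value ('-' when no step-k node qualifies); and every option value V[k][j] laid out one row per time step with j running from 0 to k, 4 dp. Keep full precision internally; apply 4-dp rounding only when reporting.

price = 3.9987
boundary = - - 113.0054 105.8376 113.0054 105.8376 113.0054
tree:
3.9987
7.3204 1.8321
12.9946 3.6313 0.6503
20.1624 6.9938 1.4280 0.1361
26.8755 12.9946 3.0741 0.3407 0.0000
33.1628 20.1624 6.4429 0.8527 0.0000 0.0000
39.0513 26.8755 12.9946 2.1342 0.0000 0.0000 0.0000
44.5663 33.1628 20.1624 5.3415 0.0000 0.0000 0.0000 0.0000

Δt=0.15214  u=1.06772  d=0.93657  q=0.59463  discount=0.98565
step 7 (expiry): payoffs max(K−S,0) = 44.5663 33.1628 20.1624 5.3415 0.0000 0.0000 0.0000 0.0000
step 6: (k=6,j=0): S=86.9487, (K−S)⁺=39.0513, hold=37.2432 ⇒ V=39.0513 exercise | (k=6,j=1): S=99.1245, (K−S)⁺=26.8755, hold=25.0674 ⇒ V=26.8755 exercise | (k=6,j=2): S=113.0054, (K−S)⁺=12.9946, hold=11.1866 ⇒ V=12.9946 exercise | (k=6,j=3): S=128.8300, (K−S)⁺=0.0000, hold=2.1342 ⇒ V=2.1342 continue | (k=6,j=4): S=146.8706, (K−S)⁺=0.0000, hold=0.0000 ⇒ V=0.0000 continue | (k=6,j=5): S=167.4376, (K−S)⁺=0.0000, hold=0.0000 ⇒ V=0.0000 continue | (k=6,j=6): S=190.8846, (K−S)⁺=0.0000, hold=0.0000 ⇒ V=0.0000 continue  boundary S*=113.0054
step 5: (k=5,j=0): S=92.8372, (K−S)⁺=33.1628, hold=31.3547 ⇒ V=33.1628 exercise | (k=5,j=1): S=105.8376, (K−S)⁺=20.1624, hold=18.3543 ⇒ V=20.1624 exercise | (k=5,j=2): S=120.6585, (K−S)⁺=5.3415, hold=6.4429 ⇒ V=6.4429 continue | (k=5,j=3): S=137.5549, (K−S)⁺=0.0000, hold=0.8527 ⇒ V=0.8527 continue | (k=5,j=4): S=156.8173, (K−S)⁺=0.0000, hold=0.0000 ⇒ V=0.0000 continue | (k=5,j=5): S=178.7771, (K−S)⁺=0.0000, hold=0.0000 ⇒ V=0.0000 continue  boundary S*=105.8376
step 4: (k=4,j=0): S=99.1245, (K−S)⁺=26.8755, hold=25.0674 ⇒ V=26.8755 exercise | (k=4,j=1): S=113.0054, (K−S)⁺=12.9946, hold=11.8321 ⇒ V=12.9946 exercise | (k=4,j=2): S=128.8300, (K−S)⁺=0.0000, hold=3.0741 ⇒ V=3.0741 continue | (k=4,j=3): S=146.8706, (K−S)⁺=0.0000, hold=0.3407 ⇒ V=0.3407 continue | (k=4,j=4): S=167.4376, (K−S)⁺=0.0000, hold=0.0000 ⇒ V=0.0000 continue  boundary S*=113.0054
step 3: (k=3,j=0): S=105.8376, (K−S)⁺=20.1624, hold=18.3543 ⇒ V=20.1624 exercise | (k=3,j=1): S=120.6585, (K−S)⁺=5.3415, hold=6.9938 ⇒ V=6.9938 continue | (k=3,j=2): S=137.5549, (K−S)⁺=0.0000, hold=1.4280 ⇒ V=1.4280 continue | (k=3,j=3): S=156.8173, (K−S)⁺=0.0000, hold=0.1361 ⇒ V=0.1361 continue  boundary S*=105.8376
step 2: (k=2,j=0): S=113.0054, (K−S)⁺=12.9946, hold=12.1550 ⇒ V=12.9946 exercise | (k=2,j=1): S=128.8300, (K−S)⁺=0.0000, hold=3.6313 ⇒ V=3.6313 continue | (k=2,j=2): S=146.8706, (K−S)⁺=0.0000, hold=0.6503 ⇒ V=0.6503 continue  boundary S*=113.0054
step 1: (k=1,j=0): S=120.6585, (K−S)⁺=5.3415, hold=7.3204 ⇒ V=7.3204 continue | (k=1,j=1): S=137.5549, (K−S)⁺=0.0000, hold=1.8321 ⇒ V=1.8321 continue  boundary S*=-
step 0: (k=0,j=0): S=128.8300, (K−S)⁺=0.0000, hold=3.9987 ⇒ V=3.9987 continue  boundary S*=-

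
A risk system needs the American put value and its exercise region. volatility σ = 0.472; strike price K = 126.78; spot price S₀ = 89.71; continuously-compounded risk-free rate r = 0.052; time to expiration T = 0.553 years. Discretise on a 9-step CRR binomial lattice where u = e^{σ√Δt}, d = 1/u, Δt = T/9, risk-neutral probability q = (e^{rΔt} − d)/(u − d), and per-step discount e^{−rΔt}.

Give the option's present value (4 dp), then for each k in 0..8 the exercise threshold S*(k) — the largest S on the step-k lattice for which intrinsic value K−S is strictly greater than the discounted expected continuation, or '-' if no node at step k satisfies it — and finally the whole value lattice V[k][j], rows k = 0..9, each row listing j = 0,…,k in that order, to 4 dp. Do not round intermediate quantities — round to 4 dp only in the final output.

Δt=0.06144  u=1.12412  d=0.88959  q=0.48443  discount=0.99681
step 9 (expiry): payoffs max(K−S,0) = 95.4809 87.2292 76.8019 63.6255 46.9753 25.9353 0.0000 0.0000 0.0000 0.0000
step 8: (k=8,j=0): S=35.1839, (K−S)⁺=91.5961, hold=91.1917 ⇒ V=91.5961 exercise | (k=8,j=1): S=44.4598, (K−S)⁺=82.3202, hold=81.9157 ⇒ V=82.3202 exercise | (k=8,j=2): S=56.1814, (K−S)⁺=70.5986, hold=70.1942 ⇒ V=70.5986 exercise | (k=8,j=3): S=70.9932, (K−S)⁺=55.7868, hold=55.3824 ⇒ V=55.7868 exercise | (k=8,j=4): S=89.7100, (K−S)⁺=37.0700, hold=36.6656 ⇒ V=37.0700 exercise | (k=8,j=5): S=113.3614, (K−S)⁺=13.4186, hold=13.3289 ⇒ V=13.4186 exercise | (k=8,j=6): S=143.2483, (K−S)⁺=0.0000, hold=0.0000 ⇒ V=0.0000 continue | (k=8,j=7): S=181.0147, (K−S)⁺=0.0000, hold=0.0000 ⇒ V=0.0000 continue | (k=8,j=8): S=228.7379, (K−S)⁺=0.0000, hold=0.0000 ⇒ V=0.0000 continue  boundary S*=113.3614
step 7: (k=7,j=0): S=39.5508, (K−S)⁺=87.2292, hold=86.8247 ⇒ V=87.2292 exercise | (k=7,j=1): S=49.9781, (K−S)⁺=76.8019, hold=76.3974 ⇒ V=76.8019 exercise | (k=7,j=2): S=63.1545, (K−S)⁺=63.6255, hold=63.2211 ⇒ V=63.6255 exercise | (k=7,j=3): S=79.8047, (K−S)⁺=46.9753, hold=46.5708 ⇒ V=46.9753 exercise | (k=7,j=4): S=100.8447, (K−S)⁺=25.9353, hold=25.5309 ⇒ V=25.9353 exercise | (k=7,j=5): S=127.4317, (K−S)⁺=0.0000, hold=6.8962 ⇒ V=6.8962 continue | (k=7,j=6): S=161.0281, (K−S)⁺=0.0000, hold=0.0000 ⇒ V=0.0000 continue | (k=7,j=7): S=203.4820, (K−S)⁺=0.0000, hold=0.0000 ⇒ V=0.0000 continue  boundary S*=100.8447
step 6: (k=6,j=0): S=44.4598, (K−S)⁺=82.3202, hold=81.9157 ⇒ V=82.3202 exercise | (k=6,j=1): S=56.1814, (K−S)⁺=70.5986, hold=70.1942 ⇒ V=70.5986 exercise | (k=6,j=2): S=70.9932, (K−S)⁺=55.7868, hold=55.3824 ⇒ V=55.7868 exercise | (k=6,j=3): S=89.7100, (K−S)⁺=37.0700, hold=36.6656 ⇒ V=37.0700 exercise | (k=6,j=4): S=113.3614, (K−S)⁺=13.4186, hold=16.6589 ⇒ V=16.6589 continue | (k=6,j=5): S=143.2483, (K−S)⁺=0.0000, hold=3.5441 ⇒ V=3.5441 continue | (k=6,j=6): S=181.0147, (K−S)⁺=0.0000, hold=0.0000 ⇒ V=0.0000 continue  boundary S*=89.7100
step 5: (k=5,j=0): S=49.9781, (K−S)⁺=76.8019, hold=76.3974 ⇒ V=76.8019 exercise | (k=5,j=1): S=63.1545, (K−S)⁺=63.6255, hold=63.2211 ⇒ V=63.6255 exercise | (k=5,j=2): S=79.8047, (K−S)⁺=46.9753, hold=46.5708 ⇒ V=46.9753 exercise | (k=5,j=3): S=100.8447, (K−S)⁺=25.9353, hold=27.0956 ⇒ V=27.0956 continue | (k=5,j=4): S=127.4317, (K−S)⁺=0.0000, hold=10.2729 ⇒ V=10.2729 continue | (k=5,j=5): S=161.0281, (K−S)⁺=0.0000, hold=1.8214 ⇒ V=1.8214 continue  boundary S*=79.8047
step 4: (k=4,j=0): S=56.1814, (K−S)⁺=70.5986, hold=70.1942 ⇒ V=70.5986 exercise | (k=4,j=1): S=70.9932, (K−S)⁺=55.7868, hold=55.3824 ⇒ V=55.7868 exercise | (k=4,j=2): S=89.7100, (K−S)⁺=37.0700, hold=37.2258 ⇒ V=37.2258 continue | (k=4,j=3): S=113.3614, (K−S)⁺=13.4186, hold=18.8857 ⇒ V=18.8857 continue | (k=4,j=4): S=143.2483, (K−S)⁺=0.0000, hold=6.1590 ⇒ V=6.1590 continue  boundary S*=70.9932
step 3: (k=3,j=0): S=63.1545, (K−S)⁺=63.6255, hold=63.2211 ⇒ V=63.6255 exercise | (k=3,j=1): S=79.8047, (K−S)⁺=46.9753, hold=46.6461 ⇒ V=46.9753 exercise | (k=3,j=2): S=100.8447, (K−S)⁺=25.9353, hold=28.2510 ⇒ V=28.2510 continue | (k=3,j=3): S=127.4317, (K−S)⁺=0.0000, hold=12.6800 ⇒ V=12.6800 continue  boundary S*=79.8047
step 2: (k=2,j=0): S=70.9932, (K−S)⁺=55.7868, hold=55.3824 ⇒ V=55.7868 exercise | (k=2,j=1): S=89.7100, (K−S)⁺=37.0700, hold=37.7838 ⇒ V=37.7838 continue | (k=2,j=2): S=113.3614, (K−S)⁺=13.4186, hold=20.6419 ⇒ V=20.6419 continue  boundary S*=70.9932
step 1: (k=1,j=0): S=79.8047, (K−S)⁺=46.9753, hold=46.9155 ⇒ V=46.9753 exercise | (k=1,j=1): S=100.8447, (K−S)⁺=25.9353, hold=29.3857 ⇒ V=29.3857 continue  boundary S*=79.8047
step 0: (k=0,j=0): S=89.7100, (K−S)⁺=37.0700, hold=38.3317 ⇒ V=38.3317 continue  boundary S*=-

price = 38.3317
boundary = - 79.8047 70.9932 79.8047 70.9932 79.8047 89.7100 100.8447 113.3614
tree:
38.3317
46.9753 29.3857
55.7868 37.7838 20.6419
63.6255 46.9753 28.2510 12.6800
70.5986 55.7868 37.2258 18.8857 6.1590
76.8019 63.6255 46.9753 27.0956 10.2729 1.8214
82.3202 70.5986 55.7868 37.0700 16.6589 3.5441 0.0000
87.2292 76.8019 63.6255 46.9753 25.9353 6.8962 0.0000 0.0000
91.5961 82.3202 70.5986 55.7868 37.0700 13.4186 0.0000 0.0000 0.0000
95.4809 87.2292 76.8019 63.6255 46.9753 25.9353 0.0000 0.0000 0.0000 0.0000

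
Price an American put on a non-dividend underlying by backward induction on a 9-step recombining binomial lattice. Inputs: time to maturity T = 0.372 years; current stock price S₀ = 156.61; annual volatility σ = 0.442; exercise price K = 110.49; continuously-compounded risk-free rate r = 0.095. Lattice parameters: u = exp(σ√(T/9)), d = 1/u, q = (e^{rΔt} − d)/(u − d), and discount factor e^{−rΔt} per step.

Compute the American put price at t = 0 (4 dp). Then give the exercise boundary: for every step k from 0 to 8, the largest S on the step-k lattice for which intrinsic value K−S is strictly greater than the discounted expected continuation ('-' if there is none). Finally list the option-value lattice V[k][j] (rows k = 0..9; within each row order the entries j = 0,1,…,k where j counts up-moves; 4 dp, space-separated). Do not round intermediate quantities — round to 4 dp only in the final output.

params: Δt=0.04133 u=1.09402 d=0.91406 q=0.49941 e^(-rΔt)=0.99608
t_9 payoffs: 40.7337 26.9998 10.5618 0.0000 0.0000 0.0000 0.0000 0.0000 0.0000 0.0000
t_8: node(8,0) S=76.3149 payoff=34.1751 vs cont=33.7421 → 34.1751 [stop]  node(8,1) S=91.3402 payoff=19.1498 vs cont=18.7168 → 19.1498 [stop]  node(8,2) S=109.3237 payoff=1.1663 vs cont=5.2664 → 5.2664 [wait]  node(8,3) S=130.8480 payoff=0.0000 vs cont=0.0000 → 0.0000 [wait]  node(8,4) S=156.6100 payoff=0.0000 vs cont=0.0000 → 0.0000 [wait]  node(8,5) S=187.4442 payoff=0.0000 vs cont=0.0000 → 0.0000 [wait]  node(8,6) S=224.3492 payoff=0.0000 vs cont=0.0000 → 0.0000 [wait]  node(8,7) S=268.5202 payoff=0.0000 vs cont=0.0000 → 0.0000 [wait]  node(8,8) S=321.3879 payoff=0.0000 vs cont=0.0000 → 0.0000 [wait]  ⇒ S*(8)=91.3402
t_7: node(7,0) S=83.4902 payoff=26.9998 vs cont=26.5667 → 26.9998 [stop]  node(7,1) S=99.9282 payoff=10.5618 vs cont=12.1684 → 12.1684 [wait]  node(7,2) S=119.6026 payoff=0.0000 vs cont=2.6260 → 2.6260 [wait]  node(7,3) S=143.1506 payoff=0.0000 vs cont=0.0000 → 0.0000 [wait]  node(7,4) S=171.3349 payoff=0.0000 vs cont=0.0000 → 0.0000 [wait]  node(7,5) S=205.0682 payoff=0.0000 vs cont=0.0000 → 0.0000 [wait]  node(7,6) S=245.4430 payoff=0.0000 vs cont=0.0000 → 0.0000 [wait]  node(7,7) S=293.7671 payoff=0.0000 vs cont=0.0000 → 0.0000 [wait]  ⇒ S*(7)=83.4902
t_6: node(6,0) S=91.3402 payoff=19.1498 vs cont=19.5160 → 19.5160 [wait]  node(6,1) S=109.3237 payoff=1.1663 vs cont=7.3738 → 7.3738 [wait]  node(6,2) S=130.8480 payoff=0.0000 vs cont=1.3094 → 1.3094 [wait]  node(6,3) S=156.6100 payoff=0.0000 vs cont=0.0000 → 0.0000 [wait]  node(6,4) S=187.4442 payoff=0.0000 vs cont=0.0000 → 0.0000 [wait]  node(6,5) S=224.3492 payoff=0.0000 vs cont=0.0000 → 0.0000 [wait]  node(6,6) S=268.5202 payoff=0.0000 vs cont=0.0000 → 0.0000 [wait]  ⇒ S*(6)=-
t_5: node(5,0) S=99.9282 payoff=10.5618 vs cont=13.3993 → 13.3993 [wait]  node(5,1) S=119.6026 payoff=0.0000 vs cont=4.3281 → 4.3281 [wait]  node(5,2) S=143.1506 payoff=0.0000 vs cont=0.6529 → 0.6529 [wait]  node(5,3) S=171.3349 payoff=0.0000 vs cont=0.0000 → 0.0000 [wait]  node(5,4) S=205.0682 payoff=0.0000 vs cont=0.0000 → 0.0000 [wait]  node(5,5) S=245.4430 payoff=0.0000 vs cont=0.0000 → 0.0000 [wait]  ⇒ S*(5)=-
t_4: node(4,0) S=109.3237 payoff=1.1663 vs cont=8.8343 → 8.8343 [wait]  node(4,1) S=130.8480 payoff=0.0000 vs cont=2.4829 → 2.4829 [wait]  node(4,2) S=156.6100 payoff=0.0000 vs cont=0.3255 → 0.3255 [wait]  node(4,3) S=187.4442 payoff=0.0000 vs cont=0.0000 → 0.0000 [wait]  node(4,4) S=224.3492 payoff=0.0000 vs cont=0.0000 → 0.0000 [wait]  ⇒ S*(4)=-
t_3: node(3,0) S=119.6026 payoff=0.0000 vs cont=5.6401 → 5.6401 [wait]  node(3,1) S=143.1506 payoff=0.0000 vs cont=1.4000 → 1.4000 [wait]  node(3,2) S=171.3349 payoff=0.0000 vs cont=0.1623 → 0.1623 [wait]  node(3,3) S=205.0682 payoff=0.0000 vs cont=0.0000 → 0.0000 [wait]  ⇒ S*(3)=-
t_2: node(2,0) S=130.8480 payoff=0.0000 vs cont=3.5087 → 3.5087 [wait]  node(2,1) S=156.6100 payoff=0.0000 vs cont=0.7788 → 0.7788 [wait]  node(2,2) S=187.4442 payoff=0.0000 vs cont=0.0809 → 0.0809 [wait]  ⇒ S*(2)=-
t_1: node(1,0) S=143.1506 payoff=0.0000 vs cont=2.1370 → 2.1370 [wait]  node(1,1) S=171.3349 payoff=0.0000 vs cont=0.4286 → 0.4286 [wait]  ⇒ S*(1)=-
t_0: node(0,0) S=156.6100 payoff=0.0000 vs cont=1.2788 → 1.2788 [wait]  ⇒ S*(0)=-

price = 1.2788
boundary = - - - - - - - 83.4902 91.3402
tree:
1.2788
2.1370 0.4286
3.5087 0.7788 0.0809
5.6401 1.4000 0.1623 0.0000
8.8343 2.4829 0.3255 0.0000 0.0000
13.3993 4.3281 0.6529 0.0000 0.0000 0.0000
19.5160 7.3738 1.3094 0.0000 0.0000 0.0000 0.0000
26.9998 12.1684 2.6260 0.0000 0.0000 0.0000 0.0000 0.0000
34.1751 19.1498 5.2664 0.0000 0.0000 0.0000 0.0000 0.0000 0.0000
40.7337 26.9998 10.5618 0.0000 0.0000 0.0000 0.0000 0.0000 0.0000 0.0000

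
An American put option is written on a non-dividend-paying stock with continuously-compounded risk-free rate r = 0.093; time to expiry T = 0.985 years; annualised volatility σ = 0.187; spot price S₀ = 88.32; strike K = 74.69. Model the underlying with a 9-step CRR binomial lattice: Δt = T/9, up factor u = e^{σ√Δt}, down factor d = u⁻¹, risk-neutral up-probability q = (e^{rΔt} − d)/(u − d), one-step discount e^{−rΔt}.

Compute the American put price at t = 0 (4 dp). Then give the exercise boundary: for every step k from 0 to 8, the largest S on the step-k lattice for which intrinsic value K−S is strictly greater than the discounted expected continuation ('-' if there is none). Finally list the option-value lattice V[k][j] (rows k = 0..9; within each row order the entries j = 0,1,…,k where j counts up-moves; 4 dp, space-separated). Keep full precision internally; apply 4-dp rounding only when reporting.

Δt=0.10944, u=1.06382, d=0.94001, q=0.56717, disc=e^(-rΔt)=0.98987
k=9 terminal: V=max(K-S,0) → 24.0779 17.4119 9.8679 1.3303 0.0000 0.0000 0.0000 0.0000 0.0000 0.0000
k=8: j=0 S=53.8420 intr=20.8480 cont=20.0916 V=20.8480[EX]; j=1 S=60.9334 intr=13.7566 cont=13.0002 V=13.7566[EX]; j=2 S=68.9589 intr=5.7311 cont=4.9748 V=5.7311[EX]; j=3 S=78.0413 intr=0.0000 cont=0.5700 V=0.5700[hold]; j=4 S=88.3200 intr=0.0000 cont=0.0000 V=0.0000[hold]; j=5 S=99.9525 intr=0.0000 cont=0.0000 V=0.0000[hold]; j=6 S=113.1170 intr=0.0000 cont=0.0000 V=0.0000[hold]; j=7 S=128.0155 intr=0.0000 cont=0.0000 V=0.0000[hold]; j=8 S=144.8761 intr=0.0000 cont=0.0000 V=0.0000[hold]  S*(8)=68.9589
k=7: j=0 S=57.2781 intr=17.4119 cont=16.6555 V=17.4119[EX]; j=1 S=64.8221 intr=9.8679 cont=9.1116 V=9.8679[EX]; j=2 S=73.3597 intr=1.3303 cont=2.7755 V=2.7755[hold]; j=3 S=83.0217 intr=0.0000 cont=0.2442 V=0.2442[hold]; j=4 S=93.9564 intr=0.0000 cont=0.0000 V=0.0000[hold]; j=5 S=106.3312 intr=0.0000 cont=0.0000 V=0.0000[hold]; j=6 S=120.3359 intr=0.0000 cont=0.0000 V=0.0000[hold]; j=7 S=136.1851 intr=0.0000 cont=0.0000 V=0.0000[hold]  S*(7)=64.8221
k=6: j=0 S=60.9334 intr=13.7566 cont=13.0002 V=13.7566[EX]; j=1 S=68.9589 intr=5.7311 cont=5.7861 V=5.7861[hold]; j=2 S=78.0413 intr=0.0000 cont=1.3262 V=1.3262[hold]; j=3 S=88.3200 intr=0.0000 cont=0.1046 V=0.1046[hold]; j=4 S=99.9525 intr=0.0000 cont=0.0000 V=0.0000[hold]; j=5 S=113.1170 intr=0.0000 cont=0.0000 V=0.0000[hold]; j=6 S=128.0155 intr=0.0000 cont=0.0000 V=0.0000[hold]  S*(6)=60.9334
k=5: j=0 S=64.8221 intr=9.8679 cont=9.1424 V=9.8679[EX]; j=1 S=73.3597 intr=1.3303 cont=3.2236 V=3.2236[hold]; j=2 S=83.0217 intr=0.0000 cont=0.6270 V=0.6270[hold]; j=3 S=93.9564 intr=0.0000 cont=0.0448 V=0.0448[hold]; j=4 S=106.3312 intr=0.0000 cont=0.0000 V=0.0000[hold]; j=5 S=120.3359 intr=0.0000 cont=0.0000 V=0.0000[hold]  S*(5)=64.8221
k=4: j=0 S=68.9589 intr=5.7311 cont=6.0377 V=6.0377[hold]; j=1 S=78.0413 intr=0.0000 cont=1.7332 V=1.7332[hold]; j=2 S=88.3200 intr=0.0000 cont=0.2938 V=0.2938[hold]; j=3 S=99.9525 intr=0.0000 cont=0.0192 V=0.0192[hold]; j=4 S=113.1170 intr=0.0000 cont=0.0000 V=0.0000[hold]  S*(4)=-
k=3: j=0 S=73.3597 intr=1.3303 cont=3.5599 V=3.5599[hold]; j=1 S=83.0217 intr=0.0000 cont=0.9075 V=0.9075[hold]; j=2 S=93.9564 intr=0.0000 cont=0.1367 V=0.1367[hold]; j=3 S=106.3312 intr=0.0000 cont=0.0082 V=0.0082[hold]  S*(3)=-
k=2: j=0 S=78.0413 intr=0.0000 cont=2.0347 V=2.0347[hold]; j=1 S=88.3200 intr=0.0000 cont=0.4655 V=0.4655[hold]; j=2 S=99.9525 intr=0.0000 cont=0.0632 V=0.0632[hold]  S*(2)=-
k=1: j=0 S=83.0217 intr=0.0000 cont=1.1331 V=1.1331[hold]; j=1 S=93.9564 intr=0.0000 cont=0.2349 V=0.2349[hold]  S*(1)=-
k=0: j=0 S=88.3200 intr=0.0000 cont=0.6174 V=0.6174[hold]  S*(0)=-

price = 0.6174
boundary = - - - - - 64.8221 60.9334 64.8221 68.9589
tree:
0.6174
1.1331 0.2349
2.0347 0.4655 0.0632
3.5599 0.9075 0.1367 0.0082
6.0377 1.7332 0.2938 0.0192 0.0000
9.8679 3.2236 0.6270 0.0448 0.0000 0.0000
13.7566 5.7861 1.3262 0.1046 0.0000 0.0000 0.0000
17.4119 9.8679 2.7755 0.2442 0.0000 0.0000 0.0000 0.0000
20.8480 13.7566 5.7311 0.5700 0.0000 0.0000 0.0000 0.0000 0.0000
24.0779 17.4119 9.8679 1.3303 0.0000 0.0000 0.0000 0.0000 0.0000 0.0000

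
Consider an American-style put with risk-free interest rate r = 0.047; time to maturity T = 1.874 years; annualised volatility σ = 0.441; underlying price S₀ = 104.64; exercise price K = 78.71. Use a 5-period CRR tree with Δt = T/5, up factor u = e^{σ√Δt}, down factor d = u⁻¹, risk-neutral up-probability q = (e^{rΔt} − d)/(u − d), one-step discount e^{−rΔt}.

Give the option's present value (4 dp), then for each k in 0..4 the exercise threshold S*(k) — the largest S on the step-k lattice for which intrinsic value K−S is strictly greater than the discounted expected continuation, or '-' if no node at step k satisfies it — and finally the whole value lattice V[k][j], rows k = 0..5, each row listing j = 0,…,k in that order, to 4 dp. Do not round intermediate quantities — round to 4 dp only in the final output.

params: Δt=0.37480 u=1.30994 d=0.76339 q=0.46543 e^(-rΔt)=0.98254
t_5 payoffs: 51.5810 32.1578 0.0000 0.0000 0.0000 0.0000
t_4: node(4,0) S=35.5375 payoff=43.1725 vs cont=41.7981 → 43.1725 [stop]  node(4,1) S=60.9807 payoff=17.7293 vs cont=16.8905 → 17.7293 [stop]  node(4,2) S=104.6400 payoff=0.0000 vs cont=0.0000 → 0.0000 [wait]  node(4,3) S=179.5573 payoff=0.0000 vs cont=0.0000 → 0.0000 [wait]  node(4,4) S=308.1118 payoff=0.0000 vs cont=0.0000 → 0.0000 [wait]  ⇒ S*(4)=60.9807
t_3: node(3,0) S=46.5522 payoff=32.1578 vs cont=30.7835 → 32.1578 [stop]  node(3,1) S=79.8813 payoff=0.0000 vs cont=9.3121 → 9.3121 [wait]  node(3,2) S=137.0725 payoff=0.0000 vs cont=0.0000 → 0.0000 [wait]  node(3,3) S=235.2100 payoff=0.0000 vs cont=0.0000 → 0.0000 [wait]  ⇒ S*(3)=46.5522
t_2: node(2,0) S=60.9807 payoff=17.7293 vs cont=21.1490 → 21.1490 [wait]  node(2,1) S=104.6400 payoff=0.0000 vs cont=4.8911 → 4.8911 [wait]  node(2,2) S=179.5573 payoff=0.0000 vs cont=0.0000 → 0.0000 [wait]  ⇒ S*(2)=-
t_1: node(1,0) S=79.8813 payoff=0.0000 vs cont=13.3450 → 13.3450 [wait]  node(1,1) S=137.0725 payoff=0.0000 vs cont=2.5690 → 2.5690 [wait]  ⇒ S*(1)=-
t_0: node(0,0) S=104.6400 payoff=0.0000 vs cont=8.1841 → 8.1841 [wait]  ⇒ S*(0)=-

price = 8.1841
boundary = - - - 46.5522 60.9807
tree:
8.1841
13.3450 2.5690
21.1490 4.8911 0.0000
32.1578 9.3121 0.0000 0.0000
43.1725 17.7293 0.0000 0.0000 0.0000
51.5810 32.1578 0.0000 0.0000 0.0000 0.0000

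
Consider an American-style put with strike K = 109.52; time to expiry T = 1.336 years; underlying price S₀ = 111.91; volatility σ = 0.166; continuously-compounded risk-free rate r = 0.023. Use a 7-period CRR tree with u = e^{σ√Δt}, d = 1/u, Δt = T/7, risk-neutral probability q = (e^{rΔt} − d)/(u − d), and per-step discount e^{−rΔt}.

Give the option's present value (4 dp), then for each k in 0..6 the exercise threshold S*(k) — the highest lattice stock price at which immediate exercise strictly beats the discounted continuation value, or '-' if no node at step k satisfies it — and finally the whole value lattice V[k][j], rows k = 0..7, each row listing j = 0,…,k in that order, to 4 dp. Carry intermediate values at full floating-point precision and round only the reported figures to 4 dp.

price = 6.3108
boundary = - - - 90.0291 83.7312 90.0291 96.8006
tree:
6.3108
9.5132 3.3150
13.8816 5.4343 1.3250
19.4909 8.6584 2.4104 0.3026
25.7888 13.3034 4.3087 0.6231 0.0000
31.6461 19.4909 7.5245 1.2829 0.0000 0.0000
37.0936 25.7888 12.7194 2.6414 0.0000 0.0000 0.0000
42.1601 31.6461 19.4909 5.4385 0.0000 0.0000 0.0000 0.0000

Δt=0.19086, u=1.07522, d=0.93005, q=0.51218, disc=e^(-rΔt)=0.99562
k=7 terminal: V=max(K-S,0) → 42.1601 31.6461 19.4909 5.4385 0.0000 0.0000 0.0000 0.0000
k=6: j=0 S=72.4264 intr=37.0936 cont=36.6139 V=37.0936[EX]; j=1 S=83.7312 intr=25.7888 cont=25.3091 V=25.7888[EX]; j=2 S=96.8006 intr=12.7194 cont=12.2397 V=12.7194[EX]; j=3 S=111.9100 intr=0.0000 cont=2.6414 V=2.6414[hold]; j=4 S=129.3778 intr=0.0000 cont=0.0000 V=0.0000[hold]; j=5 S=149.5720 intr=0.0000 cont=0.0000 V=0.0000[hold]; j=6 S=172.9183 intr=0.0000 cont=0.0000 V=0.0000[hold]  S*(6)=96.8006
k=5: j=0 S=77.8739 intr=31.6461 cont=31.1664 V=31.6461[EX]; j=1 S=90.0291 intr=19.4909 cont=19.0112 V=19.4909[EX]; j=2 S=104.0815 intr=5.4385 cont=7.5245 V=7.5245[hold]; j=3 S=120.3273 intr=0.0000 cont=1.2829 V=1.2829[hold]; j=4 S=139.1089 intr=0.0000 cont=0.0000 V=0.0000[hold]; j=5 S=160.8221 intr=0.0000 cont=0.0000 V=0.0000[hold]  S*(5)=90.0291
k=4: j=0 S=83.7312 intr=25.7888 cont=25.3091 V=25.7888[EX]; j=1 S=96.8006 intr=12.7194 cont=13.3034 V=13.3034[hold]; j=2 S=111.9100 intr=0.0000 cont=4.3087 V=4.3087[hold]; j=3 S=129.3778 intr=0.0000 cont=0.6231 V=0.6231[hold]; j=4 S=149.5720 intr=0.0000 cont=0.0000 V=0.0000[hold]  S*(4)=83.7312
k=3: j=0 S=90.0291 intr=19.4909 cont=19.3090 V=19.4909[EX]; j=1 S=104.0815 intr=5.4385 cont=8.6584 V=8.6584[hold]; j=2 S=120.3273 intr=0.0000 cont=2.4104 V=2.4104[hold]; j=3 S=139.1089 intr=0.0000 cont=0.3026 V=0.3026[hold]  S*(3)=90.0291
k=2: j=0 S=96.8006 intr=12.7194 cont=13.8816 V=13.8816[hold]; j=1 S=111.9100 intr=0.0000 cont=5.4343 V=5.4343[hold]; j=2 S=129.3778 intr=0.0000 cont=1.3250 V=1.3250[hold]  S*(2)=-
k=1: j=0 S=104.0815 intr=5.4385 cont=9.5132 V=9.5132[hold]; j=1 S=120.3273 intr=0.0000 cont=3.3150 V=3.3150[hold]  S*(1)=-
k=0: j=0 S=111.9100 intr=0.0000 cont=6.3108 V=6.3108[hold]  S*(0)=-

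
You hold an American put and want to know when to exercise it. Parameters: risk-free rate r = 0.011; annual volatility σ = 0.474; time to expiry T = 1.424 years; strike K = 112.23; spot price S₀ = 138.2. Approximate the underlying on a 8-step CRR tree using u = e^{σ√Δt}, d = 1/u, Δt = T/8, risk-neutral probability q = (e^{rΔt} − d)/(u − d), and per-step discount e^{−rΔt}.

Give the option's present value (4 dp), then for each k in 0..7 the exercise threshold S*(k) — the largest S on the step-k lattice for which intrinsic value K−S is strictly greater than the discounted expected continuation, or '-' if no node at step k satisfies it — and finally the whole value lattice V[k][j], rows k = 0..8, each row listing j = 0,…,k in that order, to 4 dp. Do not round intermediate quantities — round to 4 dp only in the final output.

price = 16.7531
boundary = - - - - - 50.8458 62.1020 75.8501
tree:
16.7531
23.1183 9.2023
31.0609 13.7056 3.8487
40.4580 19.9405 6.2976 0.9323
50.8476 28.1895 10.1474 1.7142 0.0000
61.3842 38.4479 16.0252 3.1517 0.0000 0.0000
70.6002 50.1280 24.6253 5.7946 0.0000 0.0000 0.0000
78.1457 61.3842 36.3799 10.6539 0.0000 0.0000 0.0000 0.0000
84.3236 70.6002 50.1280 19.5882 0.0000 0.0000 0.0000 0.0000 0.0000

params: Δt=0.17800 u=1.22138 d=0.81875 q=0.45504 e^(-rΔt)=0.99804
t_8 payoffs: 84.3236 70.6002 50.1280 19.5882 0.0000 0.0000 0.0000 0.0000 0.0000
t_7: node(7,0) S=34.0843 payoff=78.1457 vs cont=77.9262 → 78.1457 [stop]  node(7,1) S=50.8458 payoff=61.3842 vs cont=61.1647 → 61.3842 [stop]  node(7,2) S=75.8501 payoff=36.3799 vs cont=36.1603 → 36.3799 [stop]  node(7,3) S=113.1508 payoff=0.0000 vs cont=10.6539 → 10.6539 [wait]  node(7,4) S=168.7946 payoff=0.0000 vs cont=0.0000 → 0.0000 [wait]  node(7,5) S=251.8023 payoff=0.0000 vs cont=0.0000 → 0.0000 [wait]  node(7,6) S=375.6305 payoff=0.0000 vs cont=0.0000 → 0.0000 [wait]  node(7,7) S=560.3534 payoff=0.0000 vs cont=0.0000 → 0.0000 [wait]  ⇒ S*(7)=75.8501
t_6: node(6,0) S=41.6298 payoff=70.6002 vs cont=70.3806 → 70.6002 [stop]  node(6,1) S=62.1020 payoff=50.1280 vs cont=49.9084 → 50.1280 [stop]  node(6,2) S=92.6418 payoff=19.5882 vs cont=24.6253 → 24.6253 [wait]  node(6,3) S=138.2000 payoff=0.0000 vs cont=5.7946 → 5.7946 [wait]  node(6,4) S=206.1623 payoff=0.0000 vs cont=0.0000 → 0.0000 [wait]  node(6,5) S=307.5462 payoff=0.0000 vs cont=0.0000 → 0.0000 [wait]  node(6,6) S=458.7874 payoff=0.0000 vs cont=0.0000 → 0.0000 [wait]  ⇒ S*(6)=62.1020
t_5: node(5,0) S=50.8458 payoff=61.3842 vs cont=61.1647 → 61.3842 [stop]  node(5,1) S=75.8501 payoff=36.3799 vs cont=38.4479 → 38.4479 [wait]  node(5,2) S=113.1508 payoff=0.0000 vs cont=16.0252 → 16.0252 [wait]  node(5,3) S=168.7946 payoff=0.0000 vs cont=3.1517 → 3.1517 [wait]  node(5,4) S=251.8023 payoff=0.0000 vs cont=0.0000 → 0.0000 [wait]  node(5,5) S=375.6305 payoff=0.0000 vs cont=0.0000 → 0.0000 [wait]  ⇒ S*(5)=50.8458
t_4: node(4,0) S=62.1020 payoff=50.1280 vs cont=50.8476 → 50.8476 [wait]  node(4,1) S=92.6418 payoff=19.5882 vs cont=28.1895 → 28.1895 [wait]  node(4,2) S=138.2000 payoff=0.0000 vs cont=10.1474 → 10.1474 [wait]  node(4,3) S=206.1623 payoff=0.0000 vs cont=1.7142 → 1.7142 [wait]  node(4,4) S=307.5462 payoff=0.0000 vs cont=0.0000 → 0.0000 [wait]  ⇒ S*(4)=-
t_3: node(3,0) S=75.8501 payoff=36.3799 vs cont=40.4580 → 40.4580 [wait]  node(3,1) S=113.1508 payoff=0.0000 vs cont=19.9405 → 19.9405 [wait]  node(3,2) S=168.7946 payoff=0.0000 vs cont=6.2976 → 6.2976 [wait]  node(3,3) S=251.8023 payoff=0.0000 vs cont=0.9323 → 0.9323 [wait]  ⇒ S*(3)=-
t_2: node(2,0) S=92.6418 payoff=19.5882 vs cont=31.0609 → 31.0609 [wait]  node(2,1) S=138.2000 payoff=0.0000 vs cont=13.7056 → 13.7056 [wait]  node(2,2) S=206.1623 payoff=0.0000 vs cont=3.8487 → 3.8487 [wait]  ⇒ S*(2)=-
t_1: node(1,0) S=113.1508 payoff=0.0000 vs cont=23.1183 → 23.1183 [wait]  node(1,1) S=168.7946 payoff=0.0000 vs cont=9.2023 → 9.2023 [wait]  ⇒ S*(1)=-
t_0: node(0,0) S=138.2000 payoff=0.0000 vs cont=16.7531 → 16.7531 [wait]  ⇒ S*(0)=-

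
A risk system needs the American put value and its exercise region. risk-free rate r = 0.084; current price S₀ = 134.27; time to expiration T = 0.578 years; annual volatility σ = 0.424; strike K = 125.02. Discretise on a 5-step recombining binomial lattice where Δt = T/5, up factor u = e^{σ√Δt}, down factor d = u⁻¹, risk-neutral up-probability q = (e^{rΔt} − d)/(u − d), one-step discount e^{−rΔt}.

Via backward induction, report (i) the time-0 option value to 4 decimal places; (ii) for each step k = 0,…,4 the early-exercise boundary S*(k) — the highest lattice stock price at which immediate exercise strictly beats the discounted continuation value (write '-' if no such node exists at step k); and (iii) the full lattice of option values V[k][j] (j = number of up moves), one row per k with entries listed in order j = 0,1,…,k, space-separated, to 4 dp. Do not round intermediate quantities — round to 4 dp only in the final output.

Δt=0.11560, u=1.15507, d=0.86575, q=0.49775, disc=e^(-rΔt)=0.99034
k=5 terminal: V=max(K-S,0) → 59.7160 37.8925 8.7759 0.0000 0.0000 0.0000
k=4: j=0 S=75.4306 intr=49.5894 cont=48.3813 V=49.5894[EX]; j=1 S=100.6383 intr=24.3817 cont=23.1736 V=24.3817[EX]; j=2 S=134.2700 intr=0.0000 cont=4.3651 V=4.3651[hold]; j=3 S=179.1409 intr=0.0000 cont=0.0000 V=0.0000[hold]; j=4 S=239.0070 intr=0.0000 cont=0.0000 V=0.0000[hold]  S*(4)=100.6383
k=3: j=0 S=87.1275 intr=37.8925 cont=36.6844 V=37.8925[EX]; j=1 S=116.2441 intr=8.7759 cont=14.2791 V=14.2791[hold]; j=2 S=155.0911 intr=0.0000 cont=2.1712 V=2.1712[hold]; j=3 S=206.9201 intr=0.0000 cont=0.0000 V=0.0000[hold]  S*(3)=87.1275
k=2: j=0 S=100.6383 intr=24.3817 cont=25.8864 V=25.8864[hold]; j=1 S=134.2700 intr=0.0000 cont=8.1727 V=8.1727[hold]; j=2 S=179.1409 intr=0.0000 cont=1.0799 V=1.0799[hold]  S*(2)=-
k=1: j=0 S=116.2441 intr=8.7759 cont=16.9045 V=16.9045[hold]; j=1 S=155.0911 intr=0.0000 cont=4.5974 V=4.5974[hold]  S*(1)=-
k=0: j=0 S=134.2700 intr=0.0000 cont=10.6745 V=10.6745[hold]  S*(0)=-

price = 10.6745
boundary = - - - 87.1275 100.6383
tree:
10.6745
16.9045 4.5974
25.8864 8.1727 1.0799
37.8925 14.2791 2.1712 0.0000
49.5894 24.3817 4.3651 0.0000 0.0000
59.7160 37.8925 8.7759 0.0000 0.0000 0.0000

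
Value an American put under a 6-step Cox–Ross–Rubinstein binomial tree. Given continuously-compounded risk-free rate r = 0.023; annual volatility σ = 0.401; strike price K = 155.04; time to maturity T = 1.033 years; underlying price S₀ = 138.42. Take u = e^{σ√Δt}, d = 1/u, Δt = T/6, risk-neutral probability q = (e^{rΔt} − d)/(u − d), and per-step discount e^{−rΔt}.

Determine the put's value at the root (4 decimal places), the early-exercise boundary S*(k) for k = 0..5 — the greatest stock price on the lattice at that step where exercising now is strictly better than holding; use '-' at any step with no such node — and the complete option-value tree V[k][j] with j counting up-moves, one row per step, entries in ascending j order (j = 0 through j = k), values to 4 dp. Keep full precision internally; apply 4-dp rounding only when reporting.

Δt=0.17217, u=1.18103, d=0.84672, q=0.47037, disc=e^(-rΔt)=0.99605
k=6 terminal: V=max(K-S,0) → 104.0326 83.8932 55.8022 16.6200 0.0000 0.0000 0.0000
k=5: j=0 S=60.2413 intr=94.7987 cont=94.1860 V=94.7987[EX]; j=1 S=84.0265 intr=71.0135 cont=70.4008 V=71.0135[EX]; j=2 S=117.2028 intr=37.8372 cont=37.2245 V=37.8372[EX]; j=3 S=163.4782 intr=0.0000 cont=8.7677 V=8.7677[hold]; j=4 S=228.0245 intr=0.0000 cont=0.0000 V=0.0000[hold]; j=5 S=318.0557 intr=0.0000 cont=0.0000 V=0.0000[hold]  S*(5)=117.2028
k=4: j=0 S=71.1468 intr=83.8932 cont=83.2805 V=83.8932[EX]; j=1 S=99.2378 intr=55.8022 cont=55.1895 V=55.8022[EX]; j=2 S=138.4200 intr=16.6200 cont=24.0684 V=24.0684[hold]; j=3 S=193.0726 intr=0.0000 cont=4.6253 V=4.6253[hold]; j=4 S=269.3037 intr=0.0000 cont=0.0000 V=0.0000[hold]  S*(4)=99.2378
k=3: j=0 S=84.0265 intr=71.0135 cont=70.4008 V=71.0135[EX]; j=1 S=117.2028 intr=37.8372 cont=40.7141 V=40.7141[hold]; j=2 S=163.4782 intr=0.0000 cont=14.8640 V=14.8640[hold]; j=3 S=228.0245 intr=0.0000 cont=2.4400 V=2.4400[hold]  S*(3)=84.0265
k=2: j=0 S=99.2378 intr=55.8022 cont=56.5373 V=56.5373[hold]; j=1 S=138.4200 intr=16.6200 cont=28.4422 V=28.4422[hold]; j=2 S=193.0726 intr=0.0000 cont=8.9845 V=8.9845[hold]  S*(2)=-
k=1: j=0 S=117.2028 intr=37.8372 cont=43.1511 V=43.1511[hold]; j=1 S=163.4782 intr=0.0000 cont=19.2137 V=19.2137[hold]  S*(1)=-
k=0: j=0 S=138.4200 intr=16.6200 cont=31.7657 V=31.7657[hold]  S*(0)=-

price = 31.7657
boundary = - - - 84.0265 99.2378 117.2028
tree:
31.7657
43.1511 19.2137
56.5373 28.4422 8.9845
71.0135 40.7141 14.8640 2.4400
83.8932 55.8022 24.0684 4.6253 0.0000
94.7987 71.0135 37.8372 8.7677 0.0000 0.0000
104.0326 83.8932 55.8022 16.6200 0.0000 0.0000 0.0000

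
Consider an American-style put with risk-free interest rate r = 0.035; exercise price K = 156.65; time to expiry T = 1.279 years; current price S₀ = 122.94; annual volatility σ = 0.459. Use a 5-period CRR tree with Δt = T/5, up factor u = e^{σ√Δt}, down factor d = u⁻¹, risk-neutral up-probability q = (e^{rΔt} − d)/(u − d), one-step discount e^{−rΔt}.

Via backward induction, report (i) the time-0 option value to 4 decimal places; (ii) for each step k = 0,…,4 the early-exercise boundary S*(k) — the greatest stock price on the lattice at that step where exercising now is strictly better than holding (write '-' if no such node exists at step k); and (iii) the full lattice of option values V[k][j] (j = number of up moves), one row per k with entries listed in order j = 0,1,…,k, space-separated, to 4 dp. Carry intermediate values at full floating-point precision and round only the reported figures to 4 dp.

Δt=0.25580, u=1.26131, d=0.79283, q=0.46142, disc=e^(-rΔt)=0.99109
k=5 terminal: V=max(K-S,0) → 118.1383 95.3821 59.1795 1.5852 0.0000 0.0000
k=4: j=0 S=48.5750 intr=108.0750 cont=106.6788 V=108.0750[EX]; j=1 S=77.2775 intr=79.3725 cont=77.9763 V=79.3725[EX]; j=2 S=122.9400 intr=33.7100 cont=32.3138 V=33.7100[EX]; j=3 S=195.5841 intr=0.0000 cont=0.8461 V=0.8461[hold]; j=4 S=311.1528 intr=0.0000 cont=0.0000 V=0.0000[hold]  S*(4)=122.9400
k=3: j=0 S=61.2679 intr=95.3821 cont=93.9859 V=95.3821[EX]; j=1 S=97.4705 intr=59.1795 cont=57.7833 V=59.1795[EX]; j=2 S=155.0648 intr=1.5852 cont=18.3807 V=18.3807[hold]; j=3 S=246.6912 intr=0.0000 cont=0.4516 V=0.4516[hold]  S*(3)=97.4705
k=2: j=0 S=77.2775 intr=79.3725 cont=77.9763 V=79.3725[EX]; j=1 S=122.9400 intr=33.7100 cont=39.9945 V=39.9945[hold]; j=2 S=195.5841 intr=0.0000 cont=10.0178 V=10.0178[hold]  S*(2)=77.2775
k=1: j=0 S=97.4705 intr=59.1795 cont=60.6572 V=60.6572[hold]; j=1 S=155.0648 intr=1.5852 cont=25.9295 V=25.9295[hold]  S*(1)=-
k=0: j=0 S=122.9400 intr=33.7100 cont=44.2354 V=44.2354[hold]  S*(0)=-

price = 44.2354
boundary = - - 77.2775 97.4705 122.9400
tree:
44.2354
60.6572 25.9295
79.3725 39.9945 10.0178
95.3821 59.1795 18.3807 0.4516
108.0750 79.3725 33.7100 0.8461 0.0000
118.1383 95.3821 59.1795 1.5852 0.0000 0.0000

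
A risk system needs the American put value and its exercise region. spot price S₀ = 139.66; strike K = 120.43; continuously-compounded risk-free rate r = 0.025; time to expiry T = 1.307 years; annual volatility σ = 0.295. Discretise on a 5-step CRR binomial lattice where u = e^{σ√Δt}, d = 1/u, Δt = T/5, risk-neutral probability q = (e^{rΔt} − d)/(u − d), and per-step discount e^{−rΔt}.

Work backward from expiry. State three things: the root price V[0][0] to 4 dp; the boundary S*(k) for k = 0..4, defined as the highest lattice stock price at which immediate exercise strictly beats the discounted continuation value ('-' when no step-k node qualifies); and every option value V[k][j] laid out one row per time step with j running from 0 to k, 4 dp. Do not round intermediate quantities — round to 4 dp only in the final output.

Δt=0.26140, u=1.16279, d=0.86000, q=0.48402, disc=e^(-rΔt)=0.99349
k=5 terminal: V=max(K-S,0) → 54.7310 31.5991 0.3227 0.0000 0.0000 0.0000
k=4: j=0 S=76.3944 intr=44.0356 cont=43.2512 V=44.0356[EX]; j=1 S=103.2920 intr=17.1380 cont=16.3536 V=17.1380[EX]; j=2 S=139.6600 intr=0.0000 cont=0.1654 V=0.1654[hold]; j=3 S=188.8328 intr=0.0000 cont=0.0000 V=0.0000[hold]; j=4 S=255.3188 intr=0.0000 cont=0.0000 V=0.0000[hold]  S*(4)=103.2920
k=3: j=0 S=88.8309 intr=31.5991 cont=30.8147 V=31.5991[EX]; j=1 S=120.1073 intr=0.3227 cont=8.8649 V=8.8649[hold]; j=2 S=162.3958 intr=0.0000 cont=0.0848 V=0.0848[hold]; j=3 S=219.5736 intr=0.0000 cont=0.0000 V=0.0000[hold]  S*(3)=88.8309
k=2: j=0 S=103.2920 intr=17.1380 cont=20.4612 V=20.4612[hold]; j=1 S=139.6600 intr=0.0000 cont=4.5851 V=4.5851[hold]; j=2 S=188.8328 intr=0.0000 cont=0.0435 V=0.0435[hold]  S*(2)=-
k=1: j=0 S=120.1073 intr=0.3227 cont=12.6936 V=12.6936[hold]; j=1 S=162.3958 intr=0.0000 cont=2.3713 V=2.3713[hold]  S*(1)=-
k=0: j=0 S=139.6600 intr=0.0000 cont=7.6473 V=7.6473[hold]  S*(0)=-

price = 7.6473
boundary = - - - 88.8309 103.2920
tree:
7.6473
12.6936 2.3713
20.4612 4.5851 0.0435
31.5991 8.8649 0.0848 0.0000
44.0356 17.1380 0.1654 0.0000 0.0000
54.7310 31.5991 0.3227 0.0000 0.0000 0.0000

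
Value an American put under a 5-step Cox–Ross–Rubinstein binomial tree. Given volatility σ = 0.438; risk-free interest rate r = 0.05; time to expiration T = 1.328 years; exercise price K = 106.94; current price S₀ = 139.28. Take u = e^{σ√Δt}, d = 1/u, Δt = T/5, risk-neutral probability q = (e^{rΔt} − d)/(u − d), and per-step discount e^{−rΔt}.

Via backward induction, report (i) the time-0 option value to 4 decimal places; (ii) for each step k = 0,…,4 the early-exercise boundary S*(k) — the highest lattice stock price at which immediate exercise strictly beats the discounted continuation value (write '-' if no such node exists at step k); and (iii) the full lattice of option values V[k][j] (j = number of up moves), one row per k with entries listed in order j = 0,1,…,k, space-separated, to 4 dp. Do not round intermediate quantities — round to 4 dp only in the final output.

price = 8.7858
boundary = - - - 70.7603 56.4620
tree:
8.7858
14.5260 2.6429
23.3750 5.0837 0.0000
36.1797 9.7785 0.0000 0.0000
50.4780 18.8092 0.0000 0.0000 0.0000
61.8870 36.1797 0.0000 0.0000 0.0000 0.0000

params: Δt=0.26560 u=1.25324 d=0.79793 q=0.47317 e^(-rΔt)=0.98681
t_5 payoffs: 61.8870 36.1797 0.0000 0.0000 0.0000 0.0000
t_4: node(4,0) S=56.4620 payoff=50.4780 vs cont=49.0672 → 50.4780 [stop]  node(4,1) S=88.6794 payoff=18.2606 vs cont=18.8092 → 18.8092 [wait]  node(4,2) S=139.2800 payoff=0.0000 vs cont=0.0000 → 0.0000 [wait]  node(4,3) S=218.7534 payoff=0.0000 vs cont=0.0000 → 0.0000 [wait]  node(4,4) S=343.5745 payoff=0.0000 vs cont=0.0000 → 0.0000 [wait]  ⇒ S*(4)=56.4620
t_3: node(3,0) S=70.7603 payoff=36.1797 vs cont=35.0251 → 36.1797 [stop]  node(3,1) S=111.1362 payoff=0.0000 vs cont=9.7785 → 9.7785 [wait]  node(3,2) S=174.5508 payoff=0.0000 vs cont=0.0000 → 0.0000 [wait]  node(3,3) S=274.1498 payoff=0.0000 vs cont=0.0000 → 0.0000 [wait]  ⇒ S*(3)=70.7603
t_2: node(2,0) S=88.6794 payoff=18.2606 vs cont=23.3750 → 23.3750 [wait]  node(2,1) S=139.2800 payoff=0.0000 vs cont=5.0837 → 5.0837 [wait]  node(2,2) S=218.7534 payoff=0.0000 vs cont=0.0000 → 0.0000 [wait]  ⇒ S*(2)=-
t_1: node(1,0) S=111.1362 payoff=0.0000 vs cont=14.5260 → 14.5260 [wait]  node(1,1) S=174.5508 payoff=0.0000 vs cont=2.6429 → 2.6429 [wait]  ⇒ S*(1)=-
t_0: node(0,0) S=139.2800 payoff=0.0000 vs cont=8.7858 → 8.7858 [wait]  ⇒ S*(0)=-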